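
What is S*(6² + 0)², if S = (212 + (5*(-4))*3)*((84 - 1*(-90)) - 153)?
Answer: 4136832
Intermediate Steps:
S = 3192 (S = (212 - 20*3)*((84 + 90) - 153) = (212 - 60)*(174 - 153) = 152*21 = 3192)
S*(6² + 0)² = 3192*(6² + 0)² = 3192*(36 + 0)² = 3192*36² = 3192*1296 = 4136832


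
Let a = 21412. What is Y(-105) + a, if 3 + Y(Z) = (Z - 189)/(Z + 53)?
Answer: 556781/26 ≈ 21415.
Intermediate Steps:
Y(Z) = -3 + (-189 + Z)/(53 + Z) (Y(Z) = -3 + (Z - 189)/(Z + 53) = -3 + (-189 + Z)/(53 + Z))
Y(-105) + a = 2*(-174 - 1*(-105))/(53 - 105) + 21412 = 2*(-174 + 105)/(-52) + 21412 = 2*(-1/52)*(-69) + 21412 = 69/26 + 21412 = 556781/26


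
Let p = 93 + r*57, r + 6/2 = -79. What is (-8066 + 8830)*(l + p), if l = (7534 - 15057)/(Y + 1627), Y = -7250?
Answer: -19674100160/5623 ≈ -3.4989e+6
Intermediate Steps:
r = -82 (r = -3 - 79 = -82)
p = -4581 (p = 93 - 82*57 = 93 - 4674 = -4581)
l = 7523/5623 (l = (7534 - 15057)/(-7250 + 1627) = -7523/(-5623) = -7523*(-1/5623) = 7523/5623 ≈ 1.3379)
(-8066 + 8830)*(l + p) = (-8066 + 8830)*(7523/5623 - 4581) = 764*(-25751440/5623) = -19674100160/5623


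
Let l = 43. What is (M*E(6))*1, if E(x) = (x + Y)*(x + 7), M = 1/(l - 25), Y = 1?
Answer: 91/18 ≈ 5.0556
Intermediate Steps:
M = 1/18 (M = 1/(43 - 25) = 1/18 ≈ 0.055556)
E(x) = (1 + x)*(7 + x) (E(x) = (x + 1)*(x + 7) = (1 + x)*(7 + x))
(M*E(6))*1 = ((7 + 6² + 8*6)/18)*1 = ((7 + 36 + 48)/18)*1 = ((1/18)*91)*1 = (91/18)*1 = 91/18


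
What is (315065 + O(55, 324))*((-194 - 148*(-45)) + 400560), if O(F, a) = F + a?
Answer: 128393909544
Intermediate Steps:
(315065 + O(55, 324))*((-194 - 148*(-45)) + 400560) = (315065 + (55 + 324))*((-194 - 148*(-45)) + 400560) = (315065 + 379)*((-194 + 6660) + 400560) = 315444*(6466 + 400560) = 315444*407026 = 128393909544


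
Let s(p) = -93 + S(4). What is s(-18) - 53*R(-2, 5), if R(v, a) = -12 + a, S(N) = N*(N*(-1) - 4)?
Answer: 246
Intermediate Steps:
S(N) = N*(-4 - N) (S(N) = N*(-N - 4) = N*(-4 - N))
s(p) = -125 (s(p) = -93 - 1*4*(4 + 4) = -93 - 1*4*8 = -93 - 32 = -125)
s(-18) - 53*R(-2, 5) = -125 - 53*(-12 + 5) = -125 - 53*(-7) = -125 + 371 = 246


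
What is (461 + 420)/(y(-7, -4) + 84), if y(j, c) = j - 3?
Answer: 881/74 ≈ 11.905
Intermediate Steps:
y(j, c) = -3 + j
(461 + 420)/(y(-7, -4) + 84) = (461 + 420)/((-3 - 7) + 84) = 881/(-10 + 84) = 881/74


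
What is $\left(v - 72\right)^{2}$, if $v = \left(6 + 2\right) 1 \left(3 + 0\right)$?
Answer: $2304$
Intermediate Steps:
$v = 24$ ($v = 8 \cdot 1 \cdot 3 = 8 \cdot 3 = 24$)
$\left(v - 72\right)^{2} = \left(24 - 72\right)^{2} = \left(-48\right)^{2} = 2304$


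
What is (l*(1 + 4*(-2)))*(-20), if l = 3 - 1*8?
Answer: -700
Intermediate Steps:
l = -5 (l = 3 - 8 = -5)
(l*(1 + 4*(-2)))*(-20) = -5*(1 + 4*(-2))*(-20) = -5*(1 - 8)*(-20) = -5*(-7)*(-20) = 35*(-20) = -700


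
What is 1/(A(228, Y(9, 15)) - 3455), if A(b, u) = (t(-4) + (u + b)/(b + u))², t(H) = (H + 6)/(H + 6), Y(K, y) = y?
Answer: -1/3451 ≈ -0.00028977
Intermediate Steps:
t(H) = 1 (t(H) = (6 + H)/(6 + H) = 1)
A(b, u) = 4 (A(b, u) = (1 + (u + b)/(b + u))² = (1 + (b + u)/(b + u))² = (1 + 1)² = 2² = 4)
1/(A(228, Y(9, 15)) - 3455) = 1/(4 - 3455) = 1/(-3451) = -1/3451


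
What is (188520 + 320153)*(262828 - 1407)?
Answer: 132977804333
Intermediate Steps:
(188520 + 320153)*(262828 - 1407) = 508673*261421 = 132977804333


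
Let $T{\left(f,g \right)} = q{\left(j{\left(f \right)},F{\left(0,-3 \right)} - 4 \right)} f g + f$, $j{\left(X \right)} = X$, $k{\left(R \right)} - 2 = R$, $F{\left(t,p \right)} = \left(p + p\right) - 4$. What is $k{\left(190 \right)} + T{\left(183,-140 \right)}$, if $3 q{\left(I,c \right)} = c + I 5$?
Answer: $-7694165$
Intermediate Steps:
$F{\left(t,p \right)} = -4 + 2 p$ ($F{\left(t,p \right)} = 2 p - 4 = -4 + 2 p$)
$k{\left(R \right)} = 2 + R$
$q{\left(I,c \right)} = \frac{c}{3} + \frac{5 I}{3}$ ($q{\left(I,c \right)} = \frac{c + I 5}{3} = \frac{c + 5 I}{3} = \frac{c}{3} + \frac{5 I}{3}$)
$T{\left(f,g \right)} = f + f g \left(- \frac{14}{3} + \frac{5 f}{3}\right)$ ($T{\left(f,g \right)} = \left(\frac{\left(-4 + 2 \left(-3\right)\right) - 4}{3} + \frac{5 f}{3}\right) f g + f = \left(\frac{\left(-4 - 6\right) - 4}{3} + \frac{5 f}{3}\right) f g + f = \left(\frac{-10 - 4}{3} + \frac{5 f}{3}\right) f g + f = \left(\frac{1}{3} \left(-14\right) + \frac{5 f}{3}\right) f g + f = \left(- \frac{14}{3} + \frac{5 f}{3}\right) f g + f = f \left(- \frac{14}{3} + \frac{5 f}{3}\right) g + f = f g \left(- \frac{14}{3} + \frac{5 f}{3}\right) + f = f + f g \left(- \frac{14}{3} + \frac{5 f}{3}\right)$)
$k{\left(190 \right)} + T{\left(183,-140 \right)} = \left(2 + 190\right) + \frac{1}{3} \cdot 183 \left(3 - 140 \left(-14 + 5 \cdot 183\right)\right) = 192 + \frac{1}{3} \cdot 183 \left(3 - 140 \left(-14 + 915\right)\right) = 192 + \frac{1}{3} \cdot 183 \left(3 - 126140\right) = 192 + \frac{1}{3} \cdot 183 \left(-126137\right) = 192 - 7694357 = -7694165$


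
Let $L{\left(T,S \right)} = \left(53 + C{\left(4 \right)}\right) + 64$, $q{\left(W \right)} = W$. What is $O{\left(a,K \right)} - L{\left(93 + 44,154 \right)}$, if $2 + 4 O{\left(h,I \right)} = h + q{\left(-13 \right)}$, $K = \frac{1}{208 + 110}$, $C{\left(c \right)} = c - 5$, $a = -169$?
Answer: $-162$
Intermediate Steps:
$C{\left(c \right)} = -5 + c$
$L{\left(T,S \right)} = 116$ ($L{\left(T,S \right)} = \left(53 + \left(-5 + 4\right)\right) + 64 = \left(53 - 1\right) + 64 = 52 + 64 = 116$)
$K = \frac{1}{318} \approx 0.0031447$
$O{\left(h,I \right)} = - \frac{15}{4} + \frac{h}{4}$ ($O{\left(h,I \right)} = - \frac{1}{2} + \frac{h - 13}{4} = - \frac{1}{2} + \frac{-13 + h}{4} = - \frac{1}{2} + \left(- \frac{13}{4} + \frac{h}{4}\right) = - \frac{15}{4} + \frac{h}{4}$)
$O{\left(a,K \right)} - L{\left(93 + 44,154 \right)} = \left(- \frac{15}{4} + \frac{1}{4} \left(-169\right)\right) - 116 = \left(- \frac{15}{4} - \frac{169}{4}\right) - 116 = -46 - 116 = -162$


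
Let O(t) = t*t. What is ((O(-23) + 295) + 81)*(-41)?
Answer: -37105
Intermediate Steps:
O(t) = t**2
((O(-23) + 295) + 81)*(-41) = (((-23)**2 + 295) + 81)*(-41) = ((529 + 295) + 81)*(-41) = (824 + 81)*(-41) = 905*(-41) = -37105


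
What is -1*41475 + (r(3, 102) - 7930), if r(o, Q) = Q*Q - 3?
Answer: -39004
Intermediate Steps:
r(o, Q) = -3 + Q² (r(o, Q) = Q² - 3 = -3 + Q²)
-1*41475 + (r(3, 102) - 7930) = -1*41475 + ((-3 + 102²) - 7930) = -41475 + ((-3 + 10404) - 7930) = -41475 + (10401 - 7930) = -41475 + 2471 = -39004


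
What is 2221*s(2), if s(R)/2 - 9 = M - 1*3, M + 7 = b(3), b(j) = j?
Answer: 8884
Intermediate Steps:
M = -4 (M = -7 + 3 = -4)
s(R) = 4 (s(R) = 18 + 2*(-4 - 1*3) = 18 + 2*(-4 - 3) = 18 + 2*(-7) = 18 - 14 = 4)
2221*s(2) = 2221*4 = 8884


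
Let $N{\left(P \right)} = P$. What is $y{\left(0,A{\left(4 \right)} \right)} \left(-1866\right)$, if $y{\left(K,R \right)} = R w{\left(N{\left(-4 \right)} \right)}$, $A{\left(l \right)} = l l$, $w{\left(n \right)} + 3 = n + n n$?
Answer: $-268704$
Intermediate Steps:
$w{\left(n \right)} = -3 + n + n^{2}$ ($w{\left(n \right)} = -3 + \left(n + n n\right) = -3 + \left(n + n^{2}\right) = -3 + n + n^{2}$)
$A{\left(l \right)} = l^{2}$
$y{\left(K,R \right)} = 9 R$ ($y{\left(K,R \right)} = R \left(-3 - 4 + \left(-4\right)^{2}\right) = R \left(-3 - 4 + 16\right) = R 9 = 9 R$)
$y{\left(0,A{\left(4 \right)} \right)} \left(-1866\right) = 9 \cdot 4^{2} \left(-1866\right) = 9 \cdot 16 \left(-1866\right) = 144 \left(-1866\right) = -268704$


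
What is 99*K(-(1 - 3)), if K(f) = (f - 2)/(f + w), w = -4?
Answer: 0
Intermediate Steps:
K(f) = (-2 + f)/(-4 + f) (K(f) = (f - 2)/(f - 4) = (-2 + f)/(-4 + f))
99*K(-(1 - 3)) = 99*((-2 - (1 - 3))/(-4 - (1 - 3))) = 99*((-2 - 1*(-2))/(-4 - 1*(-2))) = 99*((-2 + 2)/(-4 + 2)) = 99*(0/(-2)) = 99*(-1/2*0) = 99*0 = 0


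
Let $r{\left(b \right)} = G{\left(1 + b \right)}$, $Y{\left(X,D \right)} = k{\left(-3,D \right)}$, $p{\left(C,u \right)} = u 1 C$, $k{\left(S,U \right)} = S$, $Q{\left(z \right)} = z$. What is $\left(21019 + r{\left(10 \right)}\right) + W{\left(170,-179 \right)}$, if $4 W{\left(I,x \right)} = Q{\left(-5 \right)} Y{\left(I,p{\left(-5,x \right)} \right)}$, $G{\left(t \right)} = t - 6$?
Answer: $\frac{84111}{4} \approx 21028.0$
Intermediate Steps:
$G{\left(t \right)} = -6 + t$ ($G{\left(t \right)} = t - 6 = -6 + t$)
$p{\left(C,u \right)} = C u$ ($p{\left(C,u \right)} = u C = C u$)
$Y{\left(X,D \right)} = -3$
$r{\left(b \right)} = -5 + b$ ($r{\left(b \right)} = -6 + \left(1 + b\right) = -5 + b$)
$W{\left(I,x \right)} = \frac{15}{4}$ ($W{\left(I,x \right)} = \frac{\left(-5\right) \left(-3\right)}{4} = \frac{1}{4} \cdot 15 = \frac{15}{4}$)
$\left(21019 + r{\left(10 \right)}\right) + W{\left(170,-179 \right)} = \left(21019 + \left(-5 + 10\right)\right) + \frac{15}{4} = \left(21019 + 5\right) + \frac{15}{4} = 21024 + \frac{15}{4} = \frac{84111}{4}$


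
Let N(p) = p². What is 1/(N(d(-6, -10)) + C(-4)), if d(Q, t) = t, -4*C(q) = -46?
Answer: 2/223 ≈ 0.0089686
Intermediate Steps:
C(q) = 23/2 (C(q) = -¼*(-46) = 23/2)
1/(N(d(-6, -10)) + C(-4)) = 1/((-10)² + 23/2) = 1/(100 + 23/2) = 1/(223/2) = 2/223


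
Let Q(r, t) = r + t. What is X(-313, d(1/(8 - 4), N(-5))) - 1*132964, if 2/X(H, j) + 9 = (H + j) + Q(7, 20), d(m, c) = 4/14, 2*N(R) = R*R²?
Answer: -274304746/2063 ≈ -1.3296e+5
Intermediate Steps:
N(R) = R³/2 (N(R) = (R*R²)/2 = R³/2)
d(m, c) = 2/7 (d(m, c) = 4*(1/14) = 2/7)
X(H, j) = 2/(18 + H + j) (X(H, j) = 2/(-9 + ((H + j) + (7 + 20))) = 2/(-9 + ((H + j) + 27)) = 2/(-9 + (27 + H + j)) = 2/(18 + H + j))
X(-313, d(1/(8 - 4), N(-5))) - 1*132964 = 2/(18 - 313 + 2/7) - 1*132964 = 2/(-2063/7) - 132964 = 2*(-7/2063) - 132964 = -14/2063 - 132964 = -274304746/2063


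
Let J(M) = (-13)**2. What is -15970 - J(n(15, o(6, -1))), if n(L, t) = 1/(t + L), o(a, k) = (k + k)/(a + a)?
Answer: -16139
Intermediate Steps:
o(a, k) = k/a (o(a, k) = (2*k)/((2*a)) = (2*k)*(1/(2*a)) = k/a)
n(L, t) = 1/(L + t)
J(M) = 169
-15970 - J(n(15, o(6, -1))) = -15970 - 1*169 = -15970 - 169 = -16139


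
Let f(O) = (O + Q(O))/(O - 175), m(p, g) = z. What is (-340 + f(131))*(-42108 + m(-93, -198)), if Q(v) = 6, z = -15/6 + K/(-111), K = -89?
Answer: 141132085241/9768 ≈ 1.4448e+7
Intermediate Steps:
z = -377/222 (z = -15/6 - 89/(-111) = -15*1/6 - 89*(-1/111) = -5/2 + 89/111 = -377/222 ≈ -1.6982)
m(p, g) = -377/222
f(O) = (6 + O)/(-175 + O) (f(O) = (O + 6)/(O - 175) = (6 + O)/(-175 + O))
(-340 + f(131))*(-42108 + m(-93, -198)) = (-340 + (6 + 131)/(-175 + 131))*(-42108 - 377/222) = (-340 + 137/(-44))*(-9348353/222) = (-340 - 1/44*137)*(-9348353/222) = (-340 - 137/44)*(-9348353/222) = -15097/44*(-9348353/222) = 141132085241/9768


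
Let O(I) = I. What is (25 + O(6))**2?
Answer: 961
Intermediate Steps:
(25 + O(6))**2 = (25 + 6)**2 = 31**2 = 961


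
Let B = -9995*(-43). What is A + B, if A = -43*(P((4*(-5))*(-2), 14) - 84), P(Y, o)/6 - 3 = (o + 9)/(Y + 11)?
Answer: 7352613/17 ≈ 4.3251e+5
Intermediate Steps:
P(Y, o) = 18 + 6*(9 + o)/(11 + Y) (P(Y, o) = 18 + 6*((o + 9)/(Y + 11)) = 18 + 6*((9 + o)/(11 + Y)) = 18 + 6*(9 + o)/(11 + Y))
B = 429785
A = 46268/17 (A = -43*(6*(42 + 14 + 3*((4*(-5))*(-2)))/(11 + (4*(-5))*(-2)) - 84) = -43*(6*(42 + 14 + 3*(-20*(-2)))/(11 - 20*(-2)) - 84) = -43*(6*(42 + 14 + 3*40)/(11 + 40) - 84) = -43*(6*(42 + 14 + 120)/51 - 84) = -43*(6*(1/51)*176 - 84) = -43*(352/17 - 84) = -43*(-1076/17) = 46268/17 ≈ 2721.6)
A + B = 46268/17 + 429785 = 7352613/17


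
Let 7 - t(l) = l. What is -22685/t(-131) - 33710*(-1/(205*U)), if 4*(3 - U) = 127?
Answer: -4812233/28290 ≈ -170.10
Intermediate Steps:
U = -115/4 (U = 3 - ¼*127 = 3 - 127/4 = -115/4 ≈ -28.750)
t(l) = 7 - l
-22685/t(-131) - 33710*(-1/(205*U)) = -22685/(7 - 1*(-131)) - 33710/((-205*(-115/4))) = -22685/(7 + 131) - 33710/23575/4 = -22685/138 - 33710*4/23575 = -22685*1/138 - 26968/4715 = -22685/138 - 26968/4715 = -4812233/28290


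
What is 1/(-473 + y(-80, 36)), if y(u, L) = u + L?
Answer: -1/517 ≈ -0.0019342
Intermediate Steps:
y(u, L) = L + u
1/(-473 + y(-80, 36)) = 1/(-473 + (36 - 80)) = 1/(-473 - 44) = 1/(-517) = -1/517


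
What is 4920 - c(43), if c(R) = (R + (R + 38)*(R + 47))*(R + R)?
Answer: -625718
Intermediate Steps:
c(R) = 2*R*(R + (38 + R)*(47 + R)) (c(R) = (R + (38 + R)*(47 + R))*(2*R) = 2*R*(R + (38 + R)*(47 + R)))
4920 - c(43) = 4920 - 2*43*(1786 + 43² + 86*43) = 4920 - 2*43*(1786 + 1849 + 3698) = 4920 - 2*43*7333 = 4920 - 1*630638 = 4920 - 630638 = -625718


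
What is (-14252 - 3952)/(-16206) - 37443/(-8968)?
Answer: 3468715/654664 ≈ 5.2985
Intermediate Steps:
(-14252 - 3952)/(-16206) - 37443/(-8968) = -18204*(-1/16206) - 37443*(-1/8968) = 82/73 + 37443/8968 = 3468715/654664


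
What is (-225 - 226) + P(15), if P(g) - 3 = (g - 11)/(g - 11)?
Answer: -447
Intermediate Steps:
P(g) = 4 (P(g) = 3 + (g - 11)/(g - 11) = 3 + (-11 + g)/(-11 + g) = 3 + 1 = 4)
(-225 - 226) + P(15) = (-225 - 226) + 4 = -451 + 4 = -447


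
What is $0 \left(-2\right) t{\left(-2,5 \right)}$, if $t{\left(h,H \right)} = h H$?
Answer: $0$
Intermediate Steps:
$t{\left(h,H \right)} = H h$
$0 \left(-2\right) t{\left(-2,5 \right)} = 0 \left(-2\right) 5 \left(-2\right) = 0 \left(-10\right) = 0$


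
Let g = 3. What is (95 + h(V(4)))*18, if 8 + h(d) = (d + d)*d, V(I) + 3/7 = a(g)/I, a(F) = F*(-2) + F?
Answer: 316737/196 ≈ 1616.0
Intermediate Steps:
a(F) = -F (a(F) = -2*F + F = -F)
V(I) = -3/7 - 3/I (V(I) = -3/7 + (-1*3)/I = -3/7 - 3/I)
h(d) = -8 + 2*d² (h(d) = -8 + (d + d)*d = -8 + (2*d)*d = -8 + 2*d²)
(95 + h(V(4)))*18 = (95 + (-8 + 2*(-3/7 - 3/4)²))*18 = (95 + (-8 + 2*(-3/7 - 3*¼)²))*18 = (95 + (-8 + 2*(-3/7 - ¾)²))*18 = (95 + (-8 + 2*(-33/28)²))*18 = (95 + (-8 + 2*(1089/784)))*18 = (95 + (-8 + 1089/392))*18 = (95 - 2047/392)*18 = (35193/392)*18 = 316737/196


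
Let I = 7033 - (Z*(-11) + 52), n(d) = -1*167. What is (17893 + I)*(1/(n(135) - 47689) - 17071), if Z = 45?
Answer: -20725198892713/47856 ≈ -4.3307e+8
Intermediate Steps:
n(d) = -167
I = 7476 (I = 7033 - (45*(-11) + 52) = 7033 - (-495 + 52) = 7033 - 1*(-443) = 7033 + 443 = 7476)
(17893 + I)*(1/(n(135) - 47689) - 17071) = (17893 + 7476)*(1/(-167 - 47689) - 17071) = 25369*(1/(-47856) - 17071) = 25369*(-1/47856 - 17071) = 25369*(-816949777/47856) = -20725198892713/47856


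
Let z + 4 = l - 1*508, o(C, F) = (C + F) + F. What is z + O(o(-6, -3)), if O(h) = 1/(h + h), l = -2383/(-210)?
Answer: -420583/840 ≈ -500.69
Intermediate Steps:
l = 2383/210 (l = -2383*(-1/210) = 2383/210 ≈ 11.348)
o(C, F) = C + 2*F
O(h) = 1/(2*h)
z = -105137/210 (z = -4 + (2383/210 - 1*508) = -4 + (2383/210 - 508) = -4 - 104297/210 = -105137/210 ≈ -500.65)
z + O(o(-6, -3)) = -105137/210 + 1/(2*(-6 + 2*(-3))) = -105137/210 + 1/(2*(-6 - 6)) = -105137/210 + (½)/(-12) = -105137/210 + (½)*(-1/12) = -105137/210 - 1/24 = -420583/840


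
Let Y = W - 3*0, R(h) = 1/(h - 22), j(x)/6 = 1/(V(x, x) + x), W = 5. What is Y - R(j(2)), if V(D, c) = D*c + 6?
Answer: 217/43 ≈ 5.0465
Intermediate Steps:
V(D, c) = 6 + D*c
j(x) = 6/(6 + x + x²) (j(x) = 6/((6 + x*x) + x) = 6/((6 + x²) + x) = 6/(6 + x + x²))
R(h) = 1/(-22 + h)
Y = 5 (Y = 5 - 3*0 = 5 + 0 = 5)
Y - R(j(2)) = 5 - 1/(-22 + 6/(6 + 2 + 2²)) = 5 - 1/(-22 + 6/(6 + 2 + 4)) = 5 - 1/(-22 + 6/12) = 5 - 1/(-22 + 6*(1/12)) = 5 - 1/(-22 + ½) = 5 - 1/(-43/2) = 5 - 1*(-2/43) = 5 + 2/43 = 217/43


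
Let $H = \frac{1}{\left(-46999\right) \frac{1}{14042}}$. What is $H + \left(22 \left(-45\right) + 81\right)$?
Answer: $- \frac{42736133}{46999} \approx -909.3$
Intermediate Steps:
$H = - \frac{14042}{46999}$ ($H = \frac{1}{\left(-46999\right) \frac{1}{14042}} = \frac{1}{- \frac{46999}{14042}} = - \frac{14042}{46999} \approx -0.29877$)
$H + \left(22 \left(-45\right) + 81\right) = - \frac{14042}{46999} + \left(22 \left(-45\right) + 81\right) = - \frac{14042}{46999} + \left(-990 + 81\right) = - \frac{14042}{46999} - 909 = - \frac{42736133}{46999}$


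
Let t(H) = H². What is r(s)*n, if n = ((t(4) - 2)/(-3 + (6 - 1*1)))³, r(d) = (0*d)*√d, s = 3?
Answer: 0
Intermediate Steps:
r(d) = 0 (r(d) = 0*√d = 0)
n = 343 (n = ((4² - 2)/(-3 + (6 - 1*1)))³ = ((16 - 2)/(-3 + (6 - 1)))³ = (14/(-3 + 5))³ = (14/2)³ = (14*(½))³ = 7³ = 343)
r(s)*n = 0*343 = 0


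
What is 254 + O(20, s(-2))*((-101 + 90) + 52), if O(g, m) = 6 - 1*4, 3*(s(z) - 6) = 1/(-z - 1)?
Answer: 336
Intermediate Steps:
s(z) = 6 + 1/(3*(-1 - z)) (s(z) = 6 + 1/(3*(-z - 1)) = 6 + 1/(3*(-1 - z)))
O(g, m) = 2 (O(g, m) = 6 - 4 = 2)
254 + O(20, s(-2))*((-101 + 90) + 52) = 254 + 2*((-101 + 90) + 52) = 254 + 2*(-11 + 52) = 254 + 2*41 = 254 + 82 = 336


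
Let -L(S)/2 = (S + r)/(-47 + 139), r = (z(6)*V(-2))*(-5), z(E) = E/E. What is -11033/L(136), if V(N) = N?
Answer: 253759/73 ≈ 3476.2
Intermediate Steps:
z(E) = 1
r = 10 (r = (1*(-2))*(-5) = -2*(-5) = 10)
L(S) = -5/23 - S/46 (L(S) = -2*(S + 10)/(-47 + 139) = -2*(10 + S)/92 = -2*(5/46 + S/92) = -5/23 - S/46)
-11033/L(136) = -11033/(-5/23 - 1/46*136) = -11033/(-5/23 - 68/23) = -11033/(-73/23) = -11033*(-23/73) = 253759/73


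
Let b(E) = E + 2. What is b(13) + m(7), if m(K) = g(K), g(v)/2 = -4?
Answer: 7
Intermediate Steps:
g(v) = -8 (g(v) = 2*(-4) = -8)
m(K) = -8
b(E) = 2 + E
b(13) + m(7) = (2 + 13) - 8 = 15 - 8 = 7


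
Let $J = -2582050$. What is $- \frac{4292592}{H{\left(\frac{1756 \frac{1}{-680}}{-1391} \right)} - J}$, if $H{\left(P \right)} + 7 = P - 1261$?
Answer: $- \frac{338356410080}{203425839993} \approx -1.6633$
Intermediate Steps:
$H{\left(P \right)} = -1268 + P$ ($H{\left(P \right)} = -7 + \left(P - 1261\right) = -7 + \left(-1261 + P\right) = -1268 + P$)
$- \frac{4292592}{H{\left(\frac{1756 \frac{1}{-680}}{-1391} \right)} - J} = - \frac{4292592}{\left(-1268 + \frac{1756 \frac{1}{-680}}{-1391}\right) - -2582050} = - \frac{4292592}{\left(-1268 + 1756 \left(- \frac{1}{680}\right) \left(- \frac{1}{1391}\right)\right) + 2582050} = - \frac{4292592}{\left(-1268 - - \frac{439}{236470}\right) + 2582050} = - \frac{4292592}{\left(-1268 + \frac{439}{236470}\right) + 2582050} = - \frac{4292592}{- \frac{299843521}{236470} + 2582050} = - \frac{4292592}{\frac{610277519979}{236470}} = \left(-4292592\right) \frac{236470}{610277519979} = - \frac{338356410080}{203425839993}$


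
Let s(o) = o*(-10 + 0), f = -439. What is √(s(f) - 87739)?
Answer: 63*I*√21 ≈ 288.7*I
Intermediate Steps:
s(o) = -10*o (s(o) = o*(-10) = -10*o)
√(s(f) - 87739) = √(-10*(-439) - 87739) = √(4390 - 87739) = √(-83349) = 63*I*√21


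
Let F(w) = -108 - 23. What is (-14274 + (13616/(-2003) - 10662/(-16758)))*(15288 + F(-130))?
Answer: -1210872055897471/5594379 ≈ -2.1644e+8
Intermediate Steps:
F(w) = -131
(-14274 + (13616/(-2003) - 10662/(-16758)))*(15288 + F(-130)) = (-14274 + (13616/(-2003) - 10662/(-16758)))*(15288 - 131) = (-14274 + (13616*(-1/2003) - 10662*(-1/16758)))*15157 = (-14274 + (-13616/2003 + 1777/2793))*15157 = (-14274 - 34470157/5594379)*15157 = -79888636003/5594379*15157 = -1210872055897471/5594379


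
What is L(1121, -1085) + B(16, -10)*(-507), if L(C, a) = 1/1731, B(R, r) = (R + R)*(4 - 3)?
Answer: -28083743/1731 ≈ -16224.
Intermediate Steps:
B(R, r) = 2*R (B(R, r) = (2*R)*1 = 2*R)
L(C, a) = 1/1731
L(1121, -1085) + B(16, -10)*(-507) = 1/1731 + (2*16)*(-507) = 1/1731 + 32*(-507) = 1/1731 - 16224 = -28083743/1731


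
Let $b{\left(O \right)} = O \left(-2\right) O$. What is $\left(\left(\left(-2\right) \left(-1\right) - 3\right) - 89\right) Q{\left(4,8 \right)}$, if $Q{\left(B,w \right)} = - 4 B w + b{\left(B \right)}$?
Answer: $14400$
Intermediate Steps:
$b{\left(O \right)} = - 2 O^{2}$ ($b{\left(O \right)} = - 2 O O = - 2 O^{2}$)
$Q{\left(B,w \right)} = - 2 B^{2} - 4 B w$ ($Q{\left(B,w \right)} = - 4 B w - 2 B^{2} = - 2 B^{2} - 4 B w$)
$\left(\left(\left(-2\right) \left(-1\right) - 3\right) - 89\right) Q{\left(4,8 \right)} = \left(\left(\left(-2\right) \left(-1\right) - 3\right) - 89\right) 2 \cdot 4 \left(\left(-1\right) 4 - 16\right) = \left(\left(2 - 3\right) - 89\right) 2 \cdot 4 \left(-4 - 16\right) = \left(-1 - 89\right) 2 \cdot 4 \left(-20\right) = \left(-90\right) \left(-160\right) = 14400$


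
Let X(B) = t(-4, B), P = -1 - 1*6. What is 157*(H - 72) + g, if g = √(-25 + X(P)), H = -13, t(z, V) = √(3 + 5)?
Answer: -13345 + I*√(25 - 2*√2) ≈ -13345.0 + 4.7087*I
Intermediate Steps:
P = -7 (P = -1 - 6 = -7)
t(z, V) = 2*√2 (t(z, V) = √8 = 2*√2)
X(B) = 2*√2
g = √(-25 + 2*√2) ≈ 4.7087*I
157*(H - 72) + g = 157*(-13 - 72) + √(-25 + 2*√2) = 157*(-85) + √(-25 + 2*√2) = -13345 + √(-25 + 2*√2)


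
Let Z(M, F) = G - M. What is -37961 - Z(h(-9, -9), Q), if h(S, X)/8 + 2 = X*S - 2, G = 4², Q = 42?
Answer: -37361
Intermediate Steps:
G = 16
h(S, X) = -32 + 8*S*X (h(S, X) = -16 + 8*(X*S - 2) = -16 + 8*(S*X - 2) = -16 + 8*(-2 + S*X) = -16 + (-16 + 8*S*X) = -32 + 8*S*X)
Z(M, F) = 16 - M
-37961 - Z(h(-9, -9), Q) = -37961 - (16 - (-32 + 8*(-9)*(-9))) = -37961 - (16 - (-32 + 648)) = -37961 - (16 - 1*616) = -37961 - (16 - 616) = -37961 - 1*(-600) = -37961 + 600 = -37361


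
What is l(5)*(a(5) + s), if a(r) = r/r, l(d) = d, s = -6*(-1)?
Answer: 35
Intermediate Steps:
s = 6
a(r) = 1
l(5)*(a(5) + s) = 5*(1 + 6) = 5*7 = 35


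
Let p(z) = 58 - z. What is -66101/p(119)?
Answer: 66101/61 ≈ 1083.6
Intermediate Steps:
-66101/p(119) = -66101/(58 - 1*119) = -66101/(58 - 119) = -66101/(-61) = -66101*(-1/61) = 66101/61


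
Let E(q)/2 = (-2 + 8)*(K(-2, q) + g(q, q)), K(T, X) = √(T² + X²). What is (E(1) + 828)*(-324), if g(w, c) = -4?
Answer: -252720 - 3888*√5 ≈ -2.6141e+5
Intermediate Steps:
E(q) = -48 + 12*√(4 + q²) (E(q) = 2*((-2 + 8)*(√((-2)² + q²) - 4)) = 2*(6*(√(4 + q²) - 4)) = 2*(6*(-4 + √(4 + q²))) = 2*(-24 + 6*√(4 + q²)) = -48 + 12*√(4 + q²))
(E(1) + 828)*(-324) = ((-48 + 12*√(4 + 1²)) + 828)*(-324) = ((-48 + 12*√(4 + 1)) + 828)*(-324) = ((-48 + 12*√5) + 828)*(-324) = (780 + 12*√5)*(-324) = -252720 - 3888*√5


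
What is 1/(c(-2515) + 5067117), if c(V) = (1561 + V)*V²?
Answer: -1/6029197533 ≈ -1.6586e-10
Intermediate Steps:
c(V) = V²*(1561 + V)
1/(c(-2515) + 5067117) = 1/((-2515)²*(1561 - 2515) + 5067117) = 1/(6325225*(-954) + 5067117) = 1/(-6034264650 + 5067117) = 1/(-6029197533) = -1/6029197533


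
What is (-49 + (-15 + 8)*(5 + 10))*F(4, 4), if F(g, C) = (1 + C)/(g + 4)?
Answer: -385/4 ≈ -96.250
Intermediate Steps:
F(g, C) = (1 + C)/(4 + g)
(-49 + (-15 + 8)*(5 + 10))*F(4, 4) = (-49 + (-15 + 8)*(5 + 10))*((1 + 4)/(4 + 4)) = (-49 - 7*15)*(5/8) = (-49 - 105)*((⅛)*5) = -154*5/8 = -385/4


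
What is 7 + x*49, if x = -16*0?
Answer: 7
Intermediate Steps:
x = 0
7 + x*49 = 7 + 0*49 = 7 + 0 = 7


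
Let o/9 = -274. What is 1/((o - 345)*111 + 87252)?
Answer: -1/224769 ≈ -4.4490e-6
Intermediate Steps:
o = -2466 (o = 9*(-274) = -2466)
1/((o - 345)*111 + 87252) = 1/((-2466 - 345)*111 + 87252) = 1/(-2811*111 + 87252) = 1/(-312021 + 87252) = 1/(-224769) = -1/224769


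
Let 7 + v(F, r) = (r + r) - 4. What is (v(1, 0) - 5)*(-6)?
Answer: 96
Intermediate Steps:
v(F, r) = -11 + 2*r (v(F, r) = -7 + ((r + r) - 4) = -7 + (2*r - 4) = -7 + (-4 + 2*r) = -11 + 2*r)
(v(1, 0) - 5)*(-6) = ((-11 + 2*0) - 5)*(-6) = ((-11 + 0) - 5)*(-6) = (-11 - 5)*(-6) = -16*(-6) = 96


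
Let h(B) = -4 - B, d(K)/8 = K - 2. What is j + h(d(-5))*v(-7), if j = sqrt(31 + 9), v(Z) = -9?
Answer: -468 + 2*sqrt(10) ≈ -461.68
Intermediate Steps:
d(K) = -16 + 8*K (d(K) = 8*(K - 2) = 8*(-2 + K) = -16 + 8*K)
j = 2*sqrt(10) (j = sqrt(40) = 2*sqrt(10) ≈ 6.3246)
j + h(d(-5))*v(-7) = 2*sqrt(10) + (-4 - (-16 + 8*(-5)))*(-9) = 2*sqrt(10) + (-4 - (-16 - 40))*(-9) = 2*sqrt(10) + (-4 - 1*(-56))*(-9) = 2*sqrt(10) + (-4 + 56)*(-9) = 2*sqrt(10) + 52*(-9) = 2*sqrt(10) - 468 = -468 + 2*sqrt(10)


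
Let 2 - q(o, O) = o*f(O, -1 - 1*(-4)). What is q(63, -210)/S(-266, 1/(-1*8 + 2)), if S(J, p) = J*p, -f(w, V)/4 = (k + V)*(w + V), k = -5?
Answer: 312990/133 ≈ 2353.3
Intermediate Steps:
f(w, V) = -4*(-5 + V)*(V + w) (f(w, V) = -4*(-5 + V)*(w + V) = -4*(-5 + V)*(V + w))
q(o, O) = 2 - o*(24 + 8*O) (q(o, O) = 2 - o*(-4*(-1 - 1*(-4))**2 + 20*(-1 - 1*(-4)) + 20*O - 4*(-1 - 1*(-4))*O) = 2 - o*(-4*(-1 + 4)**2 + 20*(-1 + 4) + 20*O - 4*(-1 + 4)*O) = 2 - o*(-4*3**2 + 20*3 + 20*O - 4*3*O) = 2 - o*(-4*9 + 60 + 20*O - 12*O) = 2 - o*(-36 + 60 + 20*O - 12*O) = 2 - o*(24 + 8*O))
q(63, -210)/S(-266, 1/(-1*8 + 2)) = (2 - 8*63*(3 - 210))/((-266/(-1*8 + 2))) = (2 - 8*63*(-207))/((-266/(-8 + 2))) = (2 + 104328)/((-266/(-6))) = 104330/((-266*(-1/6))) = 104330/(133/3) = 104330*(3/133) = 312990/133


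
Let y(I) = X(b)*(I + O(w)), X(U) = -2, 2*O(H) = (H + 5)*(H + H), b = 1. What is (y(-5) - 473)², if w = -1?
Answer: 207025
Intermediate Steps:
O(H) = H*(5 + H) (O(H) = ((H + 5)*(H + H))/2 = ((5 + H)*(2*H))/2 = (2*H*(5 + H))/2 = H*(5 + H))
y(I) = 8 - 2*I (y(I) = -2*(I - (5 - 1)) = -2*(I - 1*4) = -2*(I - 4) = -2*(-4 + I) = 8 - 2*I)
(y(-5) - 473)² = ((8 - 2*(-5)) - 473)² = ((8 + 10) - 473)² = (18 - 473)² = (-455)² = 207025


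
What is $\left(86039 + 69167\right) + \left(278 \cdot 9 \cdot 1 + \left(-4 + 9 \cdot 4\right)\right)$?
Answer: $157740$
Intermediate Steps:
$\left(86039 + 69167\right) + \left(278 \cdot 9 \cdot 1 + \left(-4 + 9 \cdot 4\right)\right) = 155206 + \left(278 \cdot 9 + \left(-4 + 36\right)\right) = 155206 + \left(2502 + 32\right) = 155206 + 2534 = 157740$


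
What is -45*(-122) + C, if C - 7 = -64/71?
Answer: 390223/71 ≈ 5496.1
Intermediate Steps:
C = 433/71 (C = 7 - 64/71 = 433/71 ≈ 6.0986)
-45*(-122) + C = -45*(-122) + 433/71 = 5490 + 433/71 = 390223/71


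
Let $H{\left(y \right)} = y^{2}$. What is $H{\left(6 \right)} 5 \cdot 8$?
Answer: $1440$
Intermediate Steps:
$H{\left(6 \right)} 5 \cdot 8 = 6^{2} \cdot 5 \cdot 8 = 36 \cdot 5 \cdot 8 = 180 \cdot 8 = 1440$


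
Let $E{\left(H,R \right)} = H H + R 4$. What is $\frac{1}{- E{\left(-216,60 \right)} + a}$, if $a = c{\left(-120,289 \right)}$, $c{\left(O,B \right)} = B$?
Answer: $- \frac{1}{46607} \approx -2.1456 \cdot 10^{-5}$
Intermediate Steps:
$E{\left(H,R \right)} = H^{2} + 4 R$
$a = 289$
$\frac{1}{- E{\left(-216,60 \right)} + a} = \frac{1}{- (\left(-216\right)^{2} + 4 \cdot 60) + 289} = \frac{1}{- (46656 + 240) + 289} = \frac{1}{\left(-1\right) 46896 + 289} = \frac{1}{-46896 + 289} = \frac{1}{-46607} = - \frac{1}{46607}$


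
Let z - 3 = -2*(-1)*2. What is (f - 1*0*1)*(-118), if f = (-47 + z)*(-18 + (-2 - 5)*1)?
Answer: -118000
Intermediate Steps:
z = 7 (z = 3 - 2*(-1)*2 = 3 + 2*2 = 3 + 4 = 7)
f = 1000 (f = (-47 + 7)*(-18 + (-2 - 5)*1) = -40*(-18 - 7*1) = -40*(-18 - 7) = -40*(-25) = 1000)
(f - 1*0*1)*(-118) = (1000 - 1*0*1)*(-118) = (1000 + 0*1)*(-118) = (1000 + 0)*(-118) = 1000*(-118) = -118000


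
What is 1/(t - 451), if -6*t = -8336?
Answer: 3/2815 ≈ 0.0010657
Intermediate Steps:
t = 4168/3 (t = -⅙*(-8336) = 4168/3 ≈ 1389.3)
1/(t - 451) = 1/(4168/3 - 451) = 1/(2815/3) = 3/2815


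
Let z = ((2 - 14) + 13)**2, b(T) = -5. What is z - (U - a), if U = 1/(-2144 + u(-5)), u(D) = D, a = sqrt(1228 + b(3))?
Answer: 2150/2149 + sqrt(1223) ≈ 35.972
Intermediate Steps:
a = sqrt(1223) (a = sqrt(1228 - 5) = sqrt(1223) ≈ 34.971)
z = 1 (z = (-12 + 13)**2 = 1**2 = 1)
U = -1/2149 (U = 1/(-2144 - 5) = 1/(-2149) = -1/2149 ≈ -0.00046533)
z - (U - a) = 1 - (-1/2149 - sqrt(1223)) = 1 + (1/2149 + sqrt(1223)) = 2150/2149 + sqrt(1223)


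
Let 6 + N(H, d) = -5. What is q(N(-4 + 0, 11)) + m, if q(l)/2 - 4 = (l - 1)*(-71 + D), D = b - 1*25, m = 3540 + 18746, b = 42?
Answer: 23590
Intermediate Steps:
N(H, d) = -11 (N(H, d) = -6 - 5 = -11)
m = 22286
D = 17 (D = 42 - 1*25 = 42 - 25 = 17)
q(l) = 116 - 108*l (q(l) = 8 + 2*((l - 1)*(-71 + 17)) = 8 + 2*((-1 + l)*(-54)) = 8 + 2*(54 - 54*l) = 8 + (108 - 108*l) = 116 - 108*l)
q(N(-4 + 0, 11)) + m = (116 - 108*(-11)) + 22286 = (116 + 1188) + 22286 = 1304 + 22286 = 23590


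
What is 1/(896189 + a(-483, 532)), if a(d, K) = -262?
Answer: 1/895927 ≈ 1.1162e-6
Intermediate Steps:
1/(896189 + a(-483, 532)) = 1/(896189 - 262) = 1/895927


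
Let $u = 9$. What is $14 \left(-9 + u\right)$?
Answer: $0$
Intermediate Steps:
$14 \left(-9 + u\right) = 14 \left(-9 + 9\right) = 14 \cdot 0 = 0$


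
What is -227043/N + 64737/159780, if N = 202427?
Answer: -7724137947/10781262020 ≈ -0.71644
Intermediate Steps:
-227043/N + 64737/159780 = -227043/202427 + 64737/159780 = -227043*1/202427 + 64737*(1/159780) = -227043/202427 + 21579/53260 = -7724137947/10781262020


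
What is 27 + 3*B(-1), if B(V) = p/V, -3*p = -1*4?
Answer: 23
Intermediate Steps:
p = 4/3 (p = -(-1)*4/3 = -1/3*(-4) = 4/3 ≈ 1.3333)
B(V) = 4/(3*V)
27 + 3*B(-1) = 27 + 3*((4/3)/(-1)) = 27 + 3*((4/3)*(-1)) = 27 + 3*(-4/3) = 27 - 4 = 23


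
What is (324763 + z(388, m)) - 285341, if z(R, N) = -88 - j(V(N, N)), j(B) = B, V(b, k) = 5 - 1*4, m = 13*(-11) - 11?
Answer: 39333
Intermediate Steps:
m = -154 (m = -143 - 11 = -154)
V(b, k) = 1 (V(b, k) = 5 - 4 = 1)
z(R, N) = -89 (z(R, N) = -88 - 1*1 = -88 - 1 = -89)
(324763 + z(388, m)) - 285341 = (324763 - 89) - 285341 = 324674 - 285341 = 39333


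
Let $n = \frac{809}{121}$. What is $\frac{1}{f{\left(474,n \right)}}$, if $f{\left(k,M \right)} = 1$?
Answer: $1$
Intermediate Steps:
$n = \frac{809}{121}$ ($n = 809 \cdot \frac{1}{121} = \frac{809}{121} \approx 6.686$)
$\frac{1}{f{\left(474,n \right)}} = 1^{-1} = 1$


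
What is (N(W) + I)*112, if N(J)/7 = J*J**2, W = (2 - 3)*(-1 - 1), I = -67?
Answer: -1232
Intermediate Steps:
W = 2 (W = -1*(-2) = 2)
N(J) = 7*J**3 (N(J) = 7*(J*J**2) = 7*J**3)
(N(W) + I)*112 = (7*2**3 - 67)*112 = (7*8 - 67)*112 = (56 - 67)*112 = -11*112 = -1232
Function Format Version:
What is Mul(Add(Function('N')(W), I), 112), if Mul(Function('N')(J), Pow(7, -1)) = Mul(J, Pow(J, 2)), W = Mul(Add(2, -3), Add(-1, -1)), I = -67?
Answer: -1232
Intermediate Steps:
W = 2 (W = Mul(-1, -2) = 2)
Function('N')(J) = Mul(7, Pow(J, 3)) (Function('N')(J) = Mul(7, Mul(J, Pow(J, 2))) = Mul(7, Pow(J, 3)))
Mul(Add(Function('N')(W), I), 112) = Mul(Add(Mul(7, Pow(2, 3)), -67), 112) = Mul(Add(Mul(7, 8), -67), 112) = Mul(Add(56, -67), 112) = Mul(-11, 112) = -1232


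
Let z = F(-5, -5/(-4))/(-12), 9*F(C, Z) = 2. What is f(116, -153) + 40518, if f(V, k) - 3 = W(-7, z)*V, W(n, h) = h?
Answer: 1094009/27 ≈ 40519.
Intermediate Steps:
F(C, Z) = 2/9 (F(C, Z) = (1/9)*2 = 2/9)
z = -1/54 (z = (2/9)/(-12) = (2/9)*(-1/12) = -1/54 ≈ -0.018519)
f(V, k) = 3 - V/54
f(116, -153) + 40518 = (3 - 1/54*116) + 40518 = (3 - 58/27) + 40518 = 23/27 + 40518 = 1094009/27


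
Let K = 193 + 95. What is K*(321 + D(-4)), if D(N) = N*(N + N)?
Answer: 101664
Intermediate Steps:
K = 288
D(N) = 2*N**2 (D(N) = N*(2*N) = 2*N**2)
K*(321 + D(-4)) = 288*(321 + 2*(-4)**2) = 288*(321 + 2*16) = 288*(321 + 32) = 288*353 = 101664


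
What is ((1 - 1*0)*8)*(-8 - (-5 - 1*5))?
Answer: 16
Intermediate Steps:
((1 - 1*0)*8)*(-8 - (-5 - 1*5)) = ((1 + 0)*8)*(-8 - (-5 - 5)) = (1*8)*(-8 - 1*(-10)) = 8*(-8 + 10) = 8*2 = 16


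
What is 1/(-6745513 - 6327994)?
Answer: -1/13073507 ≈ -7.6491e-8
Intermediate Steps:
1/(-6745513 - 6327994) = 1/(-13073507) = -1/13073507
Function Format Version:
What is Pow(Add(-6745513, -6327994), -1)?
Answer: Rational(-1, 13073507) ≈ -7.6491e-8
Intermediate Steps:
Pow(Add(-6745513, -6327994), -1) = Pow(-13073507, -1) = Rational(-1, 13073507)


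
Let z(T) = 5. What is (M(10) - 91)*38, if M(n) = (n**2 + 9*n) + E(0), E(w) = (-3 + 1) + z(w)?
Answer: 3876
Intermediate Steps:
E(w) = 3 (E(w) = (-3 + 1) + 5 = -2 + 5 = 3)
M(n) = 3 + n**2 + 9*n (M(n) = (n**2 + 9*n) + 3 = 3 + n**2 + 9*n)
(M(10) - 91)*38 = ((3 + 10**2 + 9*10) - 91)*38 = ((3 + 100 + 90) - 91)*38 = (193 - 91)*38 = 102*38 = 3876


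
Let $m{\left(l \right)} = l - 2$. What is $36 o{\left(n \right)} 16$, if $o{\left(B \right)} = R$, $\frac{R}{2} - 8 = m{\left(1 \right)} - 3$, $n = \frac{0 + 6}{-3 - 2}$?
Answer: $4608$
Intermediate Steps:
$n = - \frac{6}{5}$ ($n = \frac{6}{-5} = 6 \left(- \frac{1}{5}\right) = - \frac{6}{5} \approx -1.2$)
$m{\left(l \right)} = -2 + l$ ($m{\left(l \right)} = l - 2 = -2 + l$)
$R = 8$ ($R = 16 + 2 \left(\left(-2 + 1\right) - 3\right) = 16 + 2 \left(-1 - 3\right) = 16 + 2 \left(-4\right) = 16 - 8 = 8$)
$o{\left(B \right)} = 8$
$36 o{\left(n \right)} 16 = 36 \cdot 8 \cdot 16 = 288 \cdot 16 = 4608$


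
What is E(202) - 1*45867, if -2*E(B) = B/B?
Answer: -91735/2 ≈ -45868.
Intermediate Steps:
E(B) = -½ (E(B) = -B/(2*B) = -½*1 = -½)
E(202) - 1*45867 = -½ - 1*45867 = -½ - 45867 = -91735/2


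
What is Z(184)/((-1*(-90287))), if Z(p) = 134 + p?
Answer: 318/90287 ≈ 0.0035221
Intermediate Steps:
Z(184)/((-1*(-90287))) = (134 + 184)/((-1*(-90287))) = 318/90287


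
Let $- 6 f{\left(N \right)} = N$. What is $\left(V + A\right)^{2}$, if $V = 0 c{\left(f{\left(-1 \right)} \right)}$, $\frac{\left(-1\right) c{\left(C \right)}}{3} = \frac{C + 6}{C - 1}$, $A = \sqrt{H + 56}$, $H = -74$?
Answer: $-18$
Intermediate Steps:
$f{\left(N \right)} = - \frac{N}{6}$
$A = 3 i \sqrt{2}$ ($A = \sqrt{-74 + 56} = \sqrt{-18} = 3 i \sqrt{2} \approx 4.2426 i$)
$c{\left(C \right)} = - \frac{3 \left(6 + C\right)}{-1 + C}$ ($c{\left(C \right)} = - 3 \frac{C + 6}{C - 1} = - 3 \frac{6 + C}{-1 + C} = - \frac{3 \left(6 + C\right)}{-1 + C}$)
$V = 0$ ($V = 0 \frac{3 \left(-6 - \left(- \frac{1}{6}\right) \left(-1\right)\right)}{-1 - - \frac{1}{6}} = 0 \frac{3 \left(-6 - \frac{1}{6}\right)}{-1 + \frac{1}{6}} = 0 \frac{3 \left(-6 - \frac{1}{6}\right)}{- \frac{5}{6}} = 0 \cdot 3 \left(- \frac{6}{5}\right) \left(- \frac{37}{6}\right) = 0 \cdot \frac{111}{5} = 0$)
$\left(V + A\right)^{2} = \left(0 + 3 i \sqrt{2}\right)^{2} = \left(3 i \sqrt{2}\right)^{2} = -18$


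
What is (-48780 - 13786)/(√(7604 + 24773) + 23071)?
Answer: -721730093/266119332 + 31283*√32377/266119332 ≈ -2.6909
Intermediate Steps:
(-48780 - 13786)/(√(7604 + 24773) + 23071) = -62566/(√32377 + 23071) = -62566/(23071 + √32377)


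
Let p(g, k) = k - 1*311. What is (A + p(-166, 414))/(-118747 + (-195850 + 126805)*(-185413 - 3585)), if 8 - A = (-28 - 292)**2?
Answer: -102289/13049248163 ≈ -7.8387e-6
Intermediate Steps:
p(g, k) = -311 + k (p(g, k) = k - 311 = -311 + k)
A = -102392 (A = 8 - (-28 - 292)**2 = 8 - 1*(-320)**2 = 8 - 1*102400 = 8 - 102400 = -102392)
(A + p(-166, 414))/(-118747 + (-195850 + 126805)*(-185413 - 3585)) = (-102392 + (-311 + 414))/(-118747 + (-195850 + 126805)*(-185413 - 3585)) = (-102392 + 103)/(-118747 - 69045*(-188998)) = -102289/(-118747 + 13049366910) = -102289/13049248163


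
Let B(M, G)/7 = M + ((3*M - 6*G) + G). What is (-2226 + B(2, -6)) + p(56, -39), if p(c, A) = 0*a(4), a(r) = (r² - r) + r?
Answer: -1960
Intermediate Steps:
a(r) = r²
p(c, A) = 0 (p(c, A) = 0*4² = 0*16 = 0)
B(M, G) = -35*G + 28*M (B(M, G) = 7*(M + ((3*M - 6*G) + G)) = 7*(M + ((-6*G + 3*M) + G)) = 7*(M + (-5*G + 3*M)) = 7*(-5*G + 4*M) = -35*G + 28*M)
(-2226 + B(2, -6)) + p(56, -39) = (-2226 + (-35*(-6) + 28*2)) + 0 = (-2226 + (210 + 56)) + 0 = (-2226 + 266) + 0 = -1960 + 0 = -1960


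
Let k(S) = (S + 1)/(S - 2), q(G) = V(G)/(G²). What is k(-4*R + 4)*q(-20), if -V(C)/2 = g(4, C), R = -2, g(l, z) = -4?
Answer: 13/500 ≈ 0.026000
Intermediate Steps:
V(C) = 8 (V(C) = -2*(-4) = 8)
q(G) = 8/G² (q(G) = 8/(G²) = 8/G²)
k(S) = (1 + S)/(-2 + S)
k(-4*R + 4)*q(-20) = ((1 + (-4*(-2) + 4))/(-2 + (-4*(-2) + 4)))*(8/(-20)²) = ((1 + (8 + 4))/(-2 + (8 + 4)))*(8*(1/400)) = ((1 + 12)/(-2 + 12))*(1/50) = (13/10)*(1/50) = 13/500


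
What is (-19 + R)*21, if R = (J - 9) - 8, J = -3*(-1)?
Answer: -693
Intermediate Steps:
J = 3
R = -14 (R = (3 - 9) - 8 = -6 - 8 = -14)
(-19 + R)*21 = (-19 - 14)*21 = -33*21 = -693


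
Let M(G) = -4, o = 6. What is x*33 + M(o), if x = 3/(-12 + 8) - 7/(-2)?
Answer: 347/4 ≈ 86.750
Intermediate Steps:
x = 11/4 (x = 3/(-4) - 7*(-½) = 3*(-¼) + 7/2 = -¾ + 7/2 = 11/4 ≈ 2.7500)
x*33 + M(o) = (11/4)*33 - 4 = 363/4 - 4 = 347/4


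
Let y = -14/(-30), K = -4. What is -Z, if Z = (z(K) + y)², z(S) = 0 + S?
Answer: -2809/225 ≈ -12.484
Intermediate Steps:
z(S) = S
y = 7/15 (y = -14*(-1/30) = 7/15 ≈ 0.46667)
Z = 2809/225 (Z = (-4 + 7/15)² = (-53/15)² = 2809/225 ≈ 12.484)
-Z = -1*2809/225 = -2809/225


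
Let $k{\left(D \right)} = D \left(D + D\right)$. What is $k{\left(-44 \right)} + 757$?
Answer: $4629$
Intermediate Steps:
$k{\left(D \right)} = 2 D^{2}$ ($k{\left(D \right)} = D 2 D = 2 D^{2}$)
$k{\left(-44 \right)} + 757 = 2 \left(-44\right)^{2} + 757 = 2 \cdot 1936 + 757 = 3872 + 757 = 4629$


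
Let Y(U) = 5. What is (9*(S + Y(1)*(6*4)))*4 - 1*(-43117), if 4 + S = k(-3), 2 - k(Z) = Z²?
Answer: 47041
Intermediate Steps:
k(Z) = 2 - Z²
S = -11 (S = -4 + (2 - 1*(-3)²) = -4 + (2 - 1*9) = -4 + (2 - 9) = -4 - 7 = -11)
(9*(S + Y(1)*(6*4)))*4 - 1*(-43117) = (9*(-11 + 5*(6*4)))*4 - 1*(-43117) = (9*(-11 + 5*24))*4 + 43117 = (9*(-11 + 120))*4 + 43117 = (9*109)*4 + 43117 = 981*4 + 43117 = 3924 + 43117 = 47041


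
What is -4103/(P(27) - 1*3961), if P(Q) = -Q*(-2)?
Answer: 4103/3907 ≈ 1.0502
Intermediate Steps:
P(Q) = 2*Q (P(Q) = -(-2)*Q = 2*Q)
-4103/(P(27) - 1*3961) = -4103/(2*27 - 1*3961) = -4103/(54 - 3961) = -4103/(-3907) = -4103*(-1/3907) = 4103/3907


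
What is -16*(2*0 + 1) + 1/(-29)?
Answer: -465/29 ≈ -16.034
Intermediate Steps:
-16*(2*0 + 1) + 1/(-29) = -16*(0 + 1) - 1/29 = -16*1 - 1/29 = -16 - 1/29 = -465/29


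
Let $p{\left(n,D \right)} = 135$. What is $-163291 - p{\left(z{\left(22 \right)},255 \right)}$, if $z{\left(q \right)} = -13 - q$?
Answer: $-163426$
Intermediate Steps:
$-163291 - p{\left(z{\left(22 \right)},255 \right)} = -163291 - 135 = -163426$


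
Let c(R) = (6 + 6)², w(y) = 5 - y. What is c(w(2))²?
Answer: 20736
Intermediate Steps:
c(R) = 144 (c(R) = 12² = 144)
c(w(2))² = 144² = 20736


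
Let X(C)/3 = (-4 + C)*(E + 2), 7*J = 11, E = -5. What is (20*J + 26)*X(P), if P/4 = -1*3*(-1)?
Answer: -28944/7 ≈ -4134.9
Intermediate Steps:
J = 11/7 (J = (1/7)*11 = 11/7 ≈ 1.5714)
P = 12 (P = 4*(-1*3*(-1)) = 4*(-3*(-1)) = 4*3 = 12)
X(C) = 36 - 9*C (X(C) = 3*((-4 + C)*(-5 + 2)) = 3*((-4 + C)*(-3)) = 3*(12 - 3*C) = 36 - 9*C)
(20*J + 26)*X(P) = (20*(11/7) + 26)*(36 - 9*12) = (220/7 + 26)*(36 - 108) = (402/7)*(-72) = -28944/7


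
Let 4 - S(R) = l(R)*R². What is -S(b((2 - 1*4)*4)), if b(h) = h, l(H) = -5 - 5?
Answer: -644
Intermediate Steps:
l(H) = -10
S(R) = 4 + 10*R² (S(R) = 4 - (-10)*R² = 4 + 10*R²)
-S(b((2 - 1*4)*4)) = -(4 + 10*((2 - 1*4)*4)²) = -(4 + 10*((2 - 4)*4)²) = -(4 + 10*(-2*4)²) = -(4 + 10*(-8)²) = -(4 + 10*64) = -(4 + 640) = -1*644 = -644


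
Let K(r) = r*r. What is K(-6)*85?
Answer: 3060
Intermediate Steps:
K(r) = r²
K(-6)*85 = (-6)²*85 = 36*85 = 3060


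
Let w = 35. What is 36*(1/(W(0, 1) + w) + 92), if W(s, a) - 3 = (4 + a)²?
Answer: 23188/7 ≈ 3312.6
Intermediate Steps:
W(s, a) = 3 + (4 + a)²
36*(1/(W(0, 1) + w) + 92) = 36*(1/((3 + (4 + 1)²) + 35) + 92) = 36*(1/((3 + 5²) + 35) + 92) = 36*(1/((3 + 25) + 35) + 92) = 36*(1/(28 + 35) + 92) = 36*(1/63 + 92) = 36*(5797/63) = 23188/7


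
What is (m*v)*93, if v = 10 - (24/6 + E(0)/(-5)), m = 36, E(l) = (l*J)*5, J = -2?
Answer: 20088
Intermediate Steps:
E(l) = -10*l (E(l) = (l*(-2))*5 = -2*l*5 = -10*l)
v = 6 (v = 10 - (24/6 - 10*0/(-5)) = 10 - (24*(⅙) + 0*(-⅕)) = 10 - (4 + 0) = 10 - 1*4 = 10 - 4 = 6)
(m*v)*93 = (36*6)*93 = 216*93 = 20088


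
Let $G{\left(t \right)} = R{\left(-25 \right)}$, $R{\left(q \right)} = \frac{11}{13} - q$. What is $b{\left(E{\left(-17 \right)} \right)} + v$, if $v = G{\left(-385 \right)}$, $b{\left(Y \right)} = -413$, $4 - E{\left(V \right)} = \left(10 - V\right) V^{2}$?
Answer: $- \frac{5033}{13} \approx -387.15$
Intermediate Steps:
$R{\left(q \right)} = \frac{11}{13} - q$ ($R{\left(q \right)} = 11 \cdot \frac{1}{13} - q = \frac{11}{13} - q$)
$G{\left(t \right)} = \frac{336}{13}$ ($G{\left(t \right)} = \frac{11}{13} - -25 = \frac{11}{13} + 25 = \frac{336}{13}$)
$E{\left(V \right)} = 4 - V^{2} \left(10 - V\right)$ ($E{\left(V \right)} = 4 - \left(10 - V\right) V^{2} = 4 - V^{2} \left(10 - V\right)$)
$v = \frac{336}{13} \approx 25.846$
$b{\left(E{\left(-17 \right)} \right)} + v = -413 + \frac{336}{13} = - \frac{5033}{13}$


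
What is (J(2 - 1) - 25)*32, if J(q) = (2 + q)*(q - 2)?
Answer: -896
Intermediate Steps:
J(q) = (-2 + q)*(2 + q) (J(q) = (2 + q)*(-2 + q) = (-2 + q)*(2 + q))
(J(2 - 1) - 25)*32 = ((-4 + (2 - 1)²) - 25)*32 = ((-4 + 1²) - 25)*32 = ((-4 + 1) - 25)*32 = (-3 - 25)*32 = -28*32 = -896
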